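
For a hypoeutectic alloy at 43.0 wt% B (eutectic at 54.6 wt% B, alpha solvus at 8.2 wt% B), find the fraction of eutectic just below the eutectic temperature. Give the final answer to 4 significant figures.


f_primary = (C_e - C0) / (C_e - C_alpha_max)
f_primary = (54.6 - 43.0) / (54.6 - 8.2)
f_primary = 0.25
f_eutectic = 1 - 0.25 = 0.75


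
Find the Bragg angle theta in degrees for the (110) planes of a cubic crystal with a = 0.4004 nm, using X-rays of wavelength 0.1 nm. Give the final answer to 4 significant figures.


d = a / sqrt(h^2+k^2+l^2)
d = 0.4004 / sqrt(2) = 0.283126 nm
lambda = 2*d*sin(theta)  =>  sin(theta) = lambda / (2*d)
sin(theta) = 0.1 / (2 * 0.283126) = 0.1766
theta = 10.17 deg


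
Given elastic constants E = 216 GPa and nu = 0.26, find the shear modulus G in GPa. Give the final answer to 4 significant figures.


G = E / (2*(1+nu))
G = 216 / (2*(1+0.26))
G = 85.71 GPa


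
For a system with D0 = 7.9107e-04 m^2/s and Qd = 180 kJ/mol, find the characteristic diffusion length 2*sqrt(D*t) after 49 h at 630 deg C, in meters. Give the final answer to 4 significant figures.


Step 1: D = D0 * exp(-Qd/(R*T))
T = 903.15 K
D = 7.9107e-04 * exp(-180e3 / (8.314 * 903.15)) = 3.07148e-14 m^2/s
Step 2: L = 2*sqrt(D*t)
t = 49 h = 176400 s
L = 2*sqrt(3.07148e-14 * 176400) = 1.472e-04 m


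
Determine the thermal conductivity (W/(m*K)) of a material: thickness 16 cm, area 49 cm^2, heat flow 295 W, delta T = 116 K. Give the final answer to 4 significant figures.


k = Q*L / (A*dT)
L = 0.16 m, A = 4.9e-03 m^2
k = 295 * 0.16 / (4.9e-03 * 116)
k = 83.04 W/(m*K)


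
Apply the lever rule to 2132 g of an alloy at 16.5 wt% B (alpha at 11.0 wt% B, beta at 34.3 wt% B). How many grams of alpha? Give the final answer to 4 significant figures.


f_alpha = (C_beta - C0) / (C_beta - C_alpha)
f_alpha = (34.3 - 16.5) / (34.3 - 11.0) = 0.763948
m_alpha = f_alpha * m_total = 0.763948 * 2132 = 1629 g


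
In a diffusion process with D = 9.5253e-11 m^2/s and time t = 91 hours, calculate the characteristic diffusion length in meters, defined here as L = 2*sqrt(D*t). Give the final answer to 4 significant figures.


t = 91 hr = 327600 s
Diffusion length = 2*sqrt(D*t)
= 2*sqrt(9.5253e-11 * 327600)
= 0.01117 m


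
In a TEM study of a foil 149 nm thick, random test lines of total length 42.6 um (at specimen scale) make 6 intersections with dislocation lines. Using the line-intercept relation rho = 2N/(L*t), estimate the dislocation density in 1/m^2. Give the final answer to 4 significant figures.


rho = 2N / (L * t)
L = 42.6 um = 4.26e-05 m, t = 149 nm = 1.49e-07 m
rho = 2 * 6 / (4.26e-05 * 1.49e-07)
rho = 1.891e+12 1/m^2


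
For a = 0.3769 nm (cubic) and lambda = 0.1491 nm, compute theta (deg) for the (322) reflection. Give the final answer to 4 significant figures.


d = a / sqrt(h^2+k^2+l^2)
d = 0.3769 / sqrt(17) = 0.0914117 nm
lambda = 2*d*sin(theta)  =>  sin(theta) = lambda / (2*d)
sin(theta) = 0.1491 / (2 * 0.0914117) = 0.815541
theta = 54.64 deg


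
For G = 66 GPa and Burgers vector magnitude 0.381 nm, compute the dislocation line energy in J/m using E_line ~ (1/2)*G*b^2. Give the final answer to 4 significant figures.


E = G*b^2/2
b = 0.381 nm = 3.81e-10 m
G = 66 GPa = 6.6e+10 Pa
E = 0.5 * 6.6e+10 * (3.81e-10)^2
E = 4.79e-09 J/m


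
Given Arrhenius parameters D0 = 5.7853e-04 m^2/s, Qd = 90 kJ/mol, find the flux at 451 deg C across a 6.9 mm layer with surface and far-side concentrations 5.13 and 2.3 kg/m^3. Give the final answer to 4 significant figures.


Step 1: D = D0 * exp(-Qd/(R*T))
T = 451 + 273.15 = 724.15 K
D = 5.7853e-04 * exp(-90e3 / (8.314 * 724.15)) = 1.86286e-10 m^2/s
Step 2: J = D * (C1 - C2) / dx
J = 1.86286e-10 * (5.13 - 2.3) / 6.9e-03
J = 7.64e-08 kg/(m^2*s)


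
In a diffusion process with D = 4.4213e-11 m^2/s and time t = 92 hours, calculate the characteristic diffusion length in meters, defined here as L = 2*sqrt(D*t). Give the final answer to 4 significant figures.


t = 92 hr = 331200 s
Diffusion length = 2*sqrt(D*t)
= 2*sqrt(4.4213e-11 * 331200)
= 7.653e-03 m


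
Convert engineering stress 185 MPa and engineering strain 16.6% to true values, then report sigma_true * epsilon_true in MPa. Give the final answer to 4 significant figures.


sigma_true = sigma_eng * (1 + epsilon_eng)
sigma_true = 185 * (1 + 0.166) = 215.71 MPa
epsilon_true = ln(1 + epsilon_eng)
epsilon_true = ln(1 + 0.166) = 0.153579
sigma_true * epsilon_true = 215.71 * 0.153579 = 33.13 MPa


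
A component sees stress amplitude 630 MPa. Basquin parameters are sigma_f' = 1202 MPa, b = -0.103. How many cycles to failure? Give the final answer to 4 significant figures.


sigma_a = sigma_f' * (2*Nf)^b
2*Nf = (sigma_a / sigma_f')^(1/b)
2*Nf = (630 / 1202)^(1/-0.103)
2*Nf = 529.568
Nf = 264.8 cycles


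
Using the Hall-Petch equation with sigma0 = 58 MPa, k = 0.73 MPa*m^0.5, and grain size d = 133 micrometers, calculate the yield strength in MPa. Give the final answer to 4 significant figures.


sigma_y = sigma0 + k / sqrt(d)
d = 133 um = 1.33e-04 m
sigma_y = 58 + 0.73 / sqrt(1.33e-04)
sigma_y = 121.3 MPa


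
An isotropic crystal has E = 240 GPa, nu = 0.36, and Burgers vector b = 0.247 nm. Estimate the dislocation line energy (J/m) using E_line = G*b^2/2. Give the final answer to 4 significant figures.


Step 1: G = E / (2*(1+nu))
G = 240 / (2*(1+0.36)) = 88.2353 GPa = 8.82353e+10 Pa
Step 2: E_line = G*b^2/2
b = 0.247 nm = 2.47e-10 m
E_line = 0.5 * 8.82353e+10 * (2.47e-10)^2 = 2.692e-09 J/m


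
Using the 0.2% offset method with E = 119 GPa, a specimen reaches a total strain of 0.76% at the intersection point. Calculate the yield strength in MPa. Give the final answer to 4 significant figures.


Offset strain = 0.002
Elastic strain at yield = total_strain - offset = 7.6e-03 - 0.002 = 5.6e-03
sigma_y = E * elastic_strain = 119000 * 5.6e-03
sigma_y = 666.4 MPa


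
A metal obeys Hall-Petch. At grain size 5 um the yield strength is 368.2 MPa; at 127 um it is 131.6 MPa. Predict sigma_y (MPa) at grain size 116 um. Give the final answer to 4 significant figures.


sigma_y = sigma0 + k / sqrt(d)
1/sqrt(d1) = 1/sqrt(5e-06) = 447.214;  1/sqrt(d2) = 88.7357
k = (sigma1 - sigma2) / (1/sqrt(d1) - 1/sqrt(d2)) = (368.2 - 131.6) / (447.214 - 88.7357) = 0.660013 MPa*m^0.5
sigma0 = sigma1 - k/sqrt(d1) = 368.2 - 0.660013*447.214 = 73.0333 MPa
sigma_y(d3) = 73.0333 + 0.660013 / sqrt(1.16e-04) = 134.3 MPa


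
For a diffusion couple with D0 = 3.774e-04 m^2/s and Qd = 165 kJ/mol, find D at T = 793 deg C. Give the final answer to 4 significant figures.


D = D0 * exp(-Qd / (R*T))
T = 1066.15 K
D = 3.774e-04 * exp(-165e3 / (8.314 * 1066.15))
D = 3.108e-12 m^2/s


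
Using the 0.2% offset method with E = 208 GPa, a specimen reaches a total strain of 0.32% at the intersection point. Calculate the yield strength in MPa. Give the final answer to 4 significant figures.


Offset strain = 0.002
Elastic strain at yield = total_strain - offset = 3.2e-03 - 0.002 = 1.2e-03
sigma_y = E * elastic_strain = 208000 * 1.2e-03
sigma_y = 249.6 MPa


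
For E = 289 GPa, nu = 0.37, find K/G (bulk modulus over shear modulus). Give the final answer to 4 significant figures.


G = E / (2*(1+nu))
G = 289 / (2*(1+0.37)) = 105.474 GPa
K = E / (3*(1-2*nu))
K = 289 / (3*(1-2*0.37)) = 370.513 GPa
K/G = 370.513 / 105.474 = 3.513


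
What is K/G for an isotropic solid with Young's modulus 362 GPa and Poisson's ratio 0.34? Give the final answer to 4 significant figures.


G = E / (2*(1+nu))
G = 362 / (2*(1+0.34)) = 135.075 GPa
K = E / (3*(1-2*nu))
K = 362 / (3*(1-2*0.34)) = 377.083 GPa
K/G = 377.083 / 135.075 = 2.792


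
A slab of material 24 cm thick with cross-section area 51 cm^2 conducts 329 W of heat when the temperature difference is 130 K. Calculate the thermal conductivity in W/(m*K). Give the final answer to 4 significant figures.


k = Q*L / (A*dT)
L = 0.24 m, A = 5.1e-03 m^2
k = 329 * 0.24 / (5.1e-03 * 130)
k = 119.1 W/(m*K)


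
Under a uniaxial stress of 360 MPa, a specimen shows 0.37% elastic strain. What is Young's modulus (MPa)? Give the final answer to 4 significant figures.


E = sigma / epsilon
epsilon = 0.37% = 3.7e-03
E = 360 / 3.7e-03
E = 97300 MPa


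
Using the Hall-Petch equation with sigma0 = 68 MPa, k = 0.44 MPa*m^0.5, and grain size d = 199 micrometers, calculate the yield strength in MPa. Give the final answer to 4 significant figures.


sigma_y = sigma0 + k / sqrt(d)
d = 199 um = 1.99e-04 m
sigma_y = 68 + 0.44 / sqrt(1.99e-04)
sigma_y = 99.19 MPa


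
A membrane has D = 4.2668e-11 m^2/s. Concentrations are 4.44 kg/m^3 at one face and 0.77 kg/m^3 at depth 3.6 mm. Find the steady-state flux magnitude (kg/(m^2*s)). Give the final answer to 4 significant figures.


J = -D * (dC/dx) = D * (C1 - C2) / dx
J = 4.2668e-11 * (4.44 - 0.77) / 3.6e-03
J = 4.35e-08 kg/(m^2*s)


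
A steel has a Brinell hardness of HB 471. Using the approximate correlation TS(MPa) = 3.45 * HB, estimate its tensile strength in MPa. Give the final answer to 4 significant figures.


TS (MPa) = 3.45 * HB
TS = 3.45 * 471
TS = 1625 MPa


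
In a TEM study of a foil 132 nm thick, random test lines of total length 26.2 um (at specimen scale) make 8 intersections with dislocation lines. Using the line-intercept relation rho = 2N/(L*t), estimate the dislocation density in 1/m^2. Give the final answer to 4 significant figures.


rho = 2N / (L * t)
L = 26.2 um = 2.62e-05 m, t = 132 nm = 1.32e-07 m
rho = 2 * 8 / (2.62e-05 * 1.32e-07)
rho = 4.626e+12 1/m^2


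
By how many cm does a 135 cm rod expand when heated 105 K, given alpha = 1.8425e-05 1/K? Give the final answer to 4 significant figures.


dL = L0 * alpha * dT
dL = 135 * 1.8425e-05 * 105
dL = 0.2612 cm


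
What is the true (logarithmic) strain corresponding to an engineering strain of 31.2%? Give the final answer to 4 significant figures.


epsilon_true = ln(1 + epsilon_eng)
epsilon_true = ln(1 + 0.312)
epsilon_true = 0.2716


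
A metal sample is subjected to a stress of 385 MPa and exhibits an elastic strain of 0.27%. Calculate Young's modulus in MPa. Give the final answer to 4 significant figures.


E = sigma / epsilon
epsilon = 0.27% = 2.7e-03
E = 385 / 2.7e-03
E = 142600 MPa


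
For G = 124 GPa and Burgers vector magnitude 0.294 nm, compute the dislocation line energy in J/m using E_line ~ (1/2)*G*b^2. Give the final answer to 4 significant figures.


E = G*b^2/2
b = 0.294 nm = 2.94e-10 m
G = 124 GPa = 1.24e+11 Pa
E = 0.5 * 1.24e+11 * (2.94e-10)^2
E = 5.359e-09 J/m


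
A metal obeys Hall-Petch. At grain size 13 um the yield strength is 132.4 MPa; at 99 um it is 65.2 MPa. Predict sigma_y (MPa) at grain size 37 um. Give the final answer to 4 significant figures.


sigma_y = sigma0 + k / sqrt(d)
1/sqrt(d1) = 1/sqrt(1.3e-05) = 277.35;  1/sqrt(d2) = 100.504
k = (sigma1 - sigma2) / (1/sqrt(d1) - 1/sqrt(d2)) = (132.4 - 65.2) / (277.35 - 100.504) = 0.379991 MPa*m^0.5
sigma0 = sigma1 - k/sqrt(d1) = 132.4 - 0.379991*277.35 = 27.0095 MPa
sigma_y(d3) = 27.0095 + 0.379991 / sqrt(3.7e-05) = 89.48 MPa


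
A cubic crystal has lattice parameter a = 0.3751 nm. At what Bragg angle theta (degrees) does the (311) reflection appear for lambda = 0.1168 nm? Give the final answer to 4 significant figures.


d = a / sqrt(h^2+k^2+l^2)
d = 0.3751 / sqrt(11) = 0.113097 nm
lambda = 2*d*sin(theta)  =>  sin(theta) = lambda / (2*d)
sin(theta) = 0.1168 / (2 * 0.113097) = 0.516371
theta = 31.09 deg


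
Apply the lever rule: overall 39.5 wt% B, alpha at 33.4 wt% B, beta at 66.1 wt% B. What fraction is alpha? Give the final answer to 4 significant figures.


f_alpha = (C_beta - C0) / (C_beta - C_alpha)
f_alpha = (66.1 - 39.5) / (66.1 - 33.4)
f_alpha = 0.8135


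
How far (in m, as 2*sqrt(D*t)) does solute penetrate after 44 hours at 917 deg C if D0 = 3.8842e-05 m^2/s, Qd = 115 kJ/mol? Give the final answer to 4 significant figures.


Step 1: D = D0 * exp(-Qd/(R*T))
T = 1190.15 K
D = 3.8842e-05 * exp(-115e3 / (8.314 * 1190.15)) = 3.48233e-10 m^2/s
Step 2: L = 2*sqrt(D*t)
t = 44 h = 158400 s
L = 2*sqrt(3.48233e-10 * 158400) = 0.01485 m


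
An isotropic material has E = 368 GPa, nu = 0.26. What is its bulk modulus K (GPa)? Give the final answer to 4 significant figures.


K = E / (3*(1-2*nu))
K = 368 / (3*(1-2*0.26))
K = 255.6 GPa


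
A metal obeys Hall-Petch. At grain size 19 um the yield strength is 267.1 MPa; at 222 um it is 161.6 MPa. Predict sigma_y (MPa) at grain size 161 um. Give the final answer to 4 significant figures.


sigma_y = sigma0 + k / sqrt(d)
1/sqrt(d1) = 1/sqrt(1.9e-05) = 229.416;  1/sqrt(d2) = 67.1156
k = (sigma1 - sigma2) / (1/sqrt(d1) - 1/sqrt(d2)) = (267.1 - 161.6) / (229.416 - 67.1156) = 0.65003 MPa*m^0.5
sigma0 = sigma1 - k/sqrt(d1) = 267.1 - 0.65003*229.416 = 117.973 MPa
sigma_y(d3) = 117.973 + 0.65003 / sqrt(1.61e-04) = 169.2 MPa


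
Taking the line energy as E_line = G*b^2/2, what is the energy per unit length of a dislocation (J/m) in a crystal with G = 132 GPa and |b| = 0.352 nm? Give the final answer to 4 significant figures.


E = G*b^2/2
b = 0.352 nm = 3.52e-10 m
G = 132 GPa = 1.32e+11 Pa
E = 0.5 * 1.32e+11 * (3.52e-10)^2
E = 8.178e-09 J/m


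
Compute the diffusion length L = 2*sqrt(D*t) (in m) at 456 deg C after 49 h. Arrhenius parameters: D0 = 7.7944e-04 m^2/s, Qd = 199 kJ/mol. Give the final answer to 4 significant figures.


Step 1: D = D0 * exp(-Qd/(R*T))
T = 729.15 K
D = 7.7944e-04 * exp(-199e3 / (8.314 * 729.15)) = 4.31879e-18 m^2/s
Step 2: L = 2*sqrt(D*t)
t = 49 h = 176400 s
L = 2*sqrt(4.31879e-18 * 176400) = 1.746e-06 m


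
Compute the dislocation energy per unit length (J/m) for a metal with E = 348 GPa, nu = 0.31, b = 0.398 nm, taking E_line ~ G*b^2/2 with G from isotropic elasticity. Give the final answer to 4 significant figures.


Step 1: G = E / (2*(1+nu))
G = 348 / (2*(1+0.31)) = 132.824 GPa = 1.32824e+11 Pa
Step 2: E_line = G*b^2/2
b = 0.398 nm = 3.98e-10 m
E_line = 0.5 * 1.32824e+11 * (3.98e-10)^2 = 1.052e-08 J/m


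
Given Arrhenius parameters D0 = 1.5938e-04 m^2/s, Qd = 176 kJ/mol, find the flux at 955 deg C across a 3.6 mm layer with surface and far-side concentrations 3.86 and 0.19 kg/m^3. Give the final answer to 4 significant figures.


Step 1: D = D0 * exp(-Qd/(R*T))
T = 955 + 273.15 = 1228.15 K
D = 1.5938e-04 * exp(-176e3 / (8.314 * 1228.15)) = 5.20811e-12 m^2/s
Step 2: J = D * (C1 - C2) / dx
J = 5.20811e-12 * (3.86 - 0.19) / 3.6e-03
J = 5.309e-09 kg/(m^2*s)


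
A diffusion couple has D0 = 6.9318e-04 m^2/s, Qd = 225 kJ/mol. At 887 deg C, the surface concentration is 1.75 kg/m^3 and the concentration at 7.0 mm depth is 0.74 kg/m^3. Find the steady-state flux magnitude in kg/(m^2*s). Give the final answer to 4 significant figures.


Step 1: D = D0 * exp(-Qd/(R*T))
T = 887 + 273.15 = 1160.15 K
D = 6.9318e-04 * exp(-225e3 / (8.314 * 1160.15)) = 5.12945e-14 m^2/s
Step 2: J = D * (C1 - C2) / dx
J = 5.12945e-14 * (1.75 - 0.74) / 7e-03
J = 7.401e-12 kg/(m^2*s)


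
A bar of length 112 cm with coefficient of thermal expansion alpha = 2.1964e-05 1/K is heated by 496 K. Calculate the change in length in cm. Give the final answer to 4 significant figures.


dL = L0 * alpha * dT
dL = 112 * 2.1964e-05 * 496
dL = 1.22 cm


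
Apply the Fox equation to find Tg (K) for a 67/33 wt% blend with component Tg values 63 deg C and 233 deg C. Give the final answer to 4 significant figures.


1/Tg = w1/Tg1 + w2/Tg2 (in Kelvin)
Tg1 = 336.15 K, Tg2 = 506.15 K
1/Tg = 0.67/336.15 + 0.33/506.15
Tg = 378.1 K


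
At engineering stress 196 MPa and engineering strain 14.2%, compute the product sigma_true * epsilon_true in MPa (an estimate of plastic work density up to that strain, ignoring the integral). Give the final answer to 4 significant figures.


sigma_true = sigma_eng * (1 + epsilon_eng)
sigma_true = 196 * (1 + 0.142) = 223.832 MPa
epsilon_true = ln(1 + epsilon_eng)
epsilon_true = ln(1 + 0.142) = 0.132781
sigma_true * epsilon_true = 223.832 * 0.132781 = 29.72 MPa


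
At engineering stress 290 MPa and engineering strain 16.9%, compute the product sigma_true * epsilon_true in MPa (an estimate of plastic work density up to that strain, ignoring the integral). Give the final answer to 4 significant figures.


sigma_true = sigma_eng * (1 + epsilon_eng)
sigma_true = 290 * (1 + 0.169) = 339.01 MPa
epsilon_true = ln(1 + epsilon_eng)
epsilon_true = ln(1 + 0.169) = 0.156149
sigma_true * epsilon_true = 339.01 * 0.156149 = 52.94 MPa


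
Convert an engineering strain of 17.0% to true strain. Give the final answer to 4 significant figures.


epsilon_true = ln(1 + epsilon_eng)
epsilon_true = ln(1 + 0.17)
epsilon_true = 0.157


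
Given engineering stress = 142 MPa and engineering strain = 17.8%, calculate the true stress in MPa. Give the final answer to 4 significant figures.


sigma_true = sigma_eng * (1 + epsilon_eng)
sigma_true = 142 * (1 + 0.178)
sigma_true = 167.3 MPa


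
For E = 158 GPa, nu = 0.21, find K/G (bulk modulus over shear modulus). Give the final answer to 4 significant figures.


G = E / (2*(1+nu))
G = 158 / (2*(1+0.21)) = 65.2893 GPa
K = E / (3*(1-2*nu))
K = 158 / (3*(1-2*0.21)) = 90.8046 GPa
K/G = 90.8046 / 65.2893 = 1.391


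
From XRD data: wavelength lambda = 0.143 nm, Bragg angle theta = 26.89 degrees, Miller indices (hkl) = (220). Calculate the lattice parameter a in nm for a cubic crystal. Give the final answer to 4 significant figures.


d = lambda / (2*sin(theta))
d = 0.143 / (2*sin(26.89 deg))
d = 0.158088 nm
a = d * sqrt(h^2+k^2+l^2) = 0.158088 * sqrt(8)
a = 0.4471 nm


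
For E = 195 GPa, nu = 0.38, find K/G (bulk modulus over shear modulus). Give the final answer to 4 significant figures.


G = E / (2*(1+nu))
G = 195 / (2*(1+0.38)) = 70.6522 GPa
K = E / (3*(1-2*nu))
K = 195 / (3*(1-2*0.38)) = 270.833 GPa
K/G = 270.833 / 70.6522 = 3.833


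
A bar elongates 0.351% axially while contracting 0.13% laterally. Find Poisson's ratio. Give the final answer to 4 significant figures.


nu = -epsilon_lat / epsilon_axial
Lateral strain is contraction (negative), so using magnitudes:
nu = 0.13 / 0.351
nu = 0.3704


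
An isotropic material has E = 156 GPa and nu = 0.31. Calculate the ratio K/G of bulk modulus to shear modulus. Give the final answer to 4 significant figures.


G = E / (2*(1+nu))
G = 156 / (2*(1+0.31)) = 59.542 GPa
K = E / (3*(1-2*nu))
K = 156 / (3*(1-2*0.31)) = 136.842 GPa
K/G = 136.842 / 59.542 = 2.298


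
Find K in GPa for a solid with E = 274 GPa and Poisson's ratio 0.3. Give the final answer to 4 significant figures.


K = E / (3*(1-2*nu))
K = 274 / (3*(1-2*0.3))
K = 228.3 GPa


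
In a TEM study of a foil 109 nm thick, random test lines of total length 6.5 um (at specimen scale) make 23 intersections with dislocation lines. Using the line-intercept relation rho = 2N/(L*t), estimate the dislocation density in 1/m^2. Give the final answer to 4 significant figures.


rho = 2N / (L * t)
L = 6.5 um = 6.5e-06 m, t = 109 nm = 1.09e-07 m
rho = 2 * 23 / (6.5e-06 * 1.09e-07)
rho = 6.493e+13 1/m^2


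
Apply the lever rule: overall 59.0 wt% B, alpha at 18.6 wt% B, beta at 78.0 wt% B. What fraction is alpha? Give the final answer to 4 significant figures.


f_alpha = (C_beta - C0) / (C_beta - C_alpha)
f_alpha = (78.0 - 59.0) / (78.0 - 18.6)
f_alpha = 0.3199


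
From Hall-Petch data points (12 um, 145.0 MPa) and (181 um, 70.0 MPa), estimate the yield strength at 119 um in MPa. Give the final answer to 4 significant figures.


sigma_y = sigma0 + k / sqrt(d)
1/sqrt(d1) = 1/sqrt(1.2e-05) = 288.675;  1/sqrt(d2) = 74.3294
k = (sigma1 - sigma2) / (1/sqrt(d1) - 1/sqrt(d2)) = (145.0 - 70.0) / (288.675 - 74.3294) = 0.349902 MPa*m^0.5
sigma0 = sigma1 - k/sqrt(d1) = 145.0 - 0.349902*288.675 = 43.992 MPa
sigma_y(d3) = 43.992 + 0.349902 / sqrt(1.19e-04) = 76.07 MPa


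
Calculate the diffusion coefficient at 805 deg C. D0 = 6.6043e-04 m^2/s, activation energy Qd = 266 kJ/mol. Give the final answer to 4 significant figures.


D = D0 * exp(-Qd / (R*T))
T = 1078.15 K
D = 6.6043e-04 * exp(-266e3 / (8.314 * 1078.15))
D = 8.552e-17 m^2/s


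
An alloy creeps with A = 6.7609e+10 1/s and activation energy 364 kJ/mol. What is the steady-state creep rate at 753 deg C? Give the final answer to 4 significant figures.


rate = A * exp(-Q / (R*T))
T = 753 + 273.15 = 1026.15 K
rate = 6.7609e+10 * exp(-364e3 / (8.314 * 1026.15))
rate = 1.997e-08 1/s


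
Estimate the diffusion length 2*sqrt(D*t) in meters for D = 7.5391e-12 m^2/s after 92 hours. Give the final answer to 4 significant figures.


t = 92 hr = 331200 s
Diffusion length = 2*sqrt(D*t)
= 2*sqrt(7.5391e-12 * 331200)
= 3.16e-03 m


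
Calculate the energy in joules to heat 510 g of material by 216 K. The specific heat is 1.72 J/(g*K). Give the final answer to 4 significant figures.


Q = m * cp * dT
Q = 510 * 1.72 * 216
Q = 189500 J


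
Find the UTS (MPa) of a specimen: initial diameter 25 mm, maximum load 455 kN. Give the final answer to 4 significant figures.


A0 = pi*(d/2)^2 = pi*(25/2)^2 = 490.874 mm^2
UTS = F_max / A0 = 455*1000 / 490.874
UTS = 926.9 MPa


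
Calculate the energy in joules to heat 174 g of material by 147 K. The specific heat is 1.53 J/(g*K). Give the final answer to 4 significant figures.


Q = m * cp * dT
Q = 174 * 1.53 * 147
Q = 39130 J


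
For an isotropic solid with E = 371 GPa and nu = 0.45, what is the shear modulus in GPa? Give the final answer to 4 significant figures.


G = E / (2*(1+nu))
G = 371 / (2*(1+0.45))
G = 127.9 GPa


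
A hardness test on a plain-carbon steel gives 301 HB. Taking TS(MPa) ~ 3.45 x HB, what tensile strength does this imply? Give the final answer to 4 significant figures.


TS (MPa) = 3.45 * HB
TS = 3.45 * 301
TS = 1038 MPa


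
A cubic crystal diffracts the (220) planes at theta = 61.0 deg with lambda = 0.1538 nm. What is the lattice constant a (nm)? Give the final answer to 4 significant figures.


d = lambda / (2*sin(theta))
d = 0.1538 / (2*sin(61.0 deg))
d = 0.0879239 nm
a = d * sqrt(h^2+k^2+l^2) = 0.0879239 * sqrt(8)
a = 0.2487 nm


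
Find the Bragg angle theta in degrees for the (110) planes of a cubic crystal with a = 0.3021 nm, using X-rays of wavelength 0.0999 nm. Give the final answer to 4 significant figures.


d = a / sqrt(h^2+k^2+l^2)
d = 0.3021 / sqrt(2) = 0.213617 nm
lambda = 2*d*sin(theta)  =>  sin(theta) = lambda / (2*d)
sin(theta) = 0.0999 / (2 * 0.213617) = 0.23383
theta = 13.52 deg


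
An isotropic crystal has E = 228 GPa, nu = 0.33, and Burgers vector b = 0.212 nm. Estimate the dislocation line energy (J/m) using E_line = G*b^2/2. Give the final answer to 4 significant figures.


Step 1: G = E / (2*(1+nu))
G = 228 / (2*(1+0.33)) = 85.7143 GPa = 8.57143e+10 Pa
Step 2: E_line = G*b^2/2
b = 0.212 nm = 2.12e-10 m
E_line = 0.5 * 8.57143e+10 * (2.12e-10)^2 = 1.926e-09 J/m


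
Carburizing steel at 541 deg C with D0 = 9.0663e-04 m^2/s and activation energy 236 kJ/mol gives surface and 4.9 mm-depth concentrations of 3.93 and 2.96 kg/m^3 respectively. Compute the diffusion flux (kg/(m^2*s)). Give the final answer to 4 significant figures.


Step 1: D = D0 * exp(-Qd/(R*T))
T = 541 + 273.15 = 814.15 K
D = 9.0663e-04 * exp(-236e3 / (8.314 * 814.15)) = 6.5385e-19 m^2/s
Step 2: J = D * (C1 - C2) / dx
J = 6.5385e-19 * (3.93 - 2.96) / 4.9e-03
J = 1.294e-16 kg/(m^2*s)


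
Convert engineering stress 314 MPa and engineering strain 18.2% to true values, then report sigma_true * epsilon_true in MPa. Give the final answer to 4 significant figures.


sigma_true = sigma_eng * (1 + epsilon_eng)
sigma_true = 314 * (1 + 0.182) = 371.148 MPa
epsilon_true = ln(1 + epsilon_eng)
epsilon_true = ln(1 + 0.182) = 0.167208
sigma_true * epsilon_true = 371.148 * 0.167208 = 62.06 MPa


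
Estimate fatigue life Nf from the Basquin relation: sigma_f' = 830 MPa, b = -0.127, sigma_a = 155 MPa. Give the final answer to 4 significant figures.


sigma_a = sigma_f' * (2*Nf)^b
2*Nf = (sigma_a / sigma_f')^(1/b)
2*Nf = (155 / 830)^(1/-0.127)
2*Nf = 547218
Nf = 273600 cycles


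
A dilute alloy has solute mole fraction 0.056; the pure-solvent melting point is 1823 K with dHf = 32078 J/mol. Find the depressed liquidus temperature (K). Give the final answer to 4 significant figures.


dT = R*Tm^2*x / dHf
dT = 8.314 * 1823^2 * 0.056 / 32078
dT = 48.2352 K
T_new = 1823 - 48.2352 = 1775 K


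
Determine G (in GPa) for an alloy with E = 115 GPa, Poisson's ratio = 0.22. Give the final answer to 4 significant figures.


G = E / (2*(1+nu))
G = 115 / (2*(1+0.22))
G = 47.13 GPa


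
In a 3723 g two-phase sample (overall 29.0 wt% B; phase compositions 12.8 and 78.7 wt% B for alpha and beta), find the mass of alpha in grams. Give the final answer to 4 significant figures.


f_alpha = (C_beta - C0) / (C_beta - C_alpha)
f_alpha = (78.7 - 29.0) / (78.7 - 12.8) = 0.754173
m_alpha = f_alpha * m_total = 0.754173 * 3723 = 2808 g


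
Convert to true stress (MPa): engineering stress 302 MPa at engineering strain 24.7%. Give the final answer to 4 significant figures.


sigma_true = sigma_eng * (1 + epsilon_eng)
sigma_true = 302 * (1 + 0.247)
sigma_true = 376.6 MPa


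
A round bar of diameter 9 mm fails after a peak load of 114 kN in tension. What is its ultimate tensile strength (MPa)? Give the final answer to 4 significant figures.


A0 = pi*(d/2)^2 = pi*(9/2)^2 = 63.6173 mm^2
UTS = F_max / A0 = 114*1000 / 63.6173
UTS = 1792 MPa


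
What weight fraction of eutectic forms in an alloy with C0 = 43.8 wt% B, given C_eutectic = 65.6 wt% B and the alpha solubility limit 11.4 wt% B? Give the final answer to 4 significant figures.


f_primary = (C_e - C0) / (C_e - C_alpha_max)
f_primary = (65.6 - 43.8) / (65.6 - 11.4)
f_primary = 0.402214
f_eutectic = 1 - 0.402214 = 0.5978


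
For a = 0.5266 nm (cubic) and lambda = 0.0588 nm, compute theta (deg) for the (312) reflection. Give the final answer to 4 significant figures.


d = a / sqrt(h^2+k^2+l^2)
d = 0.5266 / sqrt(14) = 0.14074 nm
lambda = 2*d*sin(theta)  =>  sin(theta) = lambda / (2*d)
sin(theta) = 0.0588 / (2 * 0.14074) = 0.208896
theta = 12.06 deg


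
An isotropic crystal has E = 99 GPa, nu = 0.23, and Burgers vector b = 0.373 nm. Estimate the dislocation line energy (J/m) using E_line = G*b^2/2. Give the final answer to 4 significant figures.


Step 1: G = E / (2*(1+nu))
G = 99 / (2*(1+0.23)) = 40.2439 GPa = 4.02439e+10 Pa
Step 2: E_line = G*b^2/2
b = 0.373 nm = 3.73e-10 m
E_line = 0.5 * 4.02439e+10 * (3.73e-10)^2 = 2.8e-09 J/m


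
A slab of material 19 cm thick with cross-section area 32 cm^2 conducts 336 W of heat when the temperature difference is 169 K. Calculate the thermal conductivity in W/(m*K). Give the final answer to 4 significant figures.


k = Q*L / (A*dT)
L = 0.19 m, A = 3.2e-03 m^2
k = 336 * 0.19 / (3.2e-03 * 169)
k = 118 W/(m*K)


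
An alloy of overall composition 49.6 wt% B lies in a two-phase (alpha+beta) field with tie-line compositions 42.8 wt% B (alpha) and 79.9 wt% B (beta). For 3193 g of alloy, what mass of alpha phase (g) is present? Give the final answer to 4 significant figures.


f_alpha = (C_beta - C0) / (C_beta - C_alpha)
f_alpha = (79.9 - 49.6) / (79.9 - 42.8) = 0.816712
m_alpha = f_alpha * m_total = 0.816712 * 3193 = 2608 g


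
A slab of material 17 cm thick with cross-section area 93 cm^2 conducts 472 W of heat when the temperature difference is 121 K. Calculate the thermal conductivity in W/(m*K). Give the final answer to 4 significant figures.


k = Q*L / (A*dT)
L = 0.17 m, A = 9.3e-03 m^2
k = 472 * 0.17 / (9.3e-03 * 121)
k = 71.31 W/(m*K)


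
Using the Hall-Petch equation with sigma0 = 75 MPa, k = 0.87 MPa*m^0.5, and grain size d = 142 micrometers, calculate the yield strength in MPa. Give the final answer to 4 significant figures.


sigma_y = sigma0 + k / sqrt(d)
d = 142 um = 1.42e-04 m
sigma_y = 75 + 0.87 / sqrt(1.42e-04)
sigma_y = 148 MPa


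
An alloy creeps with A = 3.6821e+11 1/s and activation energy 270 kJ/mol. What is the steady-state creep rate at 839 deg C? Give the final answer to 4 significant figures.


rate = A * exp(-Q / (R*T))
T = 839 + 273.15 = 1112.15 K
rate = 3.6821e+11 * exp(-270e3 / (8.314 * 1112.15))
rate = 0.07664 1/s


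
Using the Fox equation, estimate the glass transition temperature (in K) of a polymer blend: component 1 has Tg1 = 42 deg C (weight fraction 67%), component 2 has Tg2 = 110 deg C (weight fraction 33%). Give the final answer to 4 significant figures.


1/Tg = w1/Tg1 + w2/Tg2 (in Kelvin)
Tg1 = 315.15 K, Tg2 = 383.15 K
1/Tg = 0.67/315.15 + 0.33/383.15
Tg = 334.8 K


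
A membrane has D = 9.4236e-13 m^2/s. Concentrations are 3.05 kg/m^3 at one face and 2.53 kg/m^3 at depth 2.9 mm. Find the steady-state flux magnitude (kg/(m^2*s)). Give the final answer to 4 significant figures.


J = -D * (dC/dx) = D * (C1 - C2) / dx
J = 9.4236e-13 * (3.05 - 2.53) / 2.9e-03
J = 1.69e-10 kg/(m^2*s)


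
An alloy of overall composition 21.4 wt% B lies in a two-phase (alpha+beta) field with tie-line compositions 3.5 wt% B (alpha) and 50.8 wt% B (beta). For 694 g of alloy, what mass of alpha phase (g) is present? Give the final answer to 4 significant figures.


f_alpha = (C_beta - C0) / (C_beta - C_alpha)
f_alpha = (50.8 - 21.4) / (50.8 - 3.5) = 0.621564
m_alpha = f_alpha * m_total = 0.621564 * 694 = 431.4 g


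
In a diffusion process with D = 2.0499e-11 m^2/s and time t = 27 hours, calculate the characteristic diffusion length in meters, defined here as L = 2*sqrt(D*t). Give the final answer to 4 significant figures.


t = 27 hr = 97200 s
Diffusion length = 2*sqrt(D*t)
= 2*sqrt(2.0499e-11 * 97200)
= 2.823e-03 m


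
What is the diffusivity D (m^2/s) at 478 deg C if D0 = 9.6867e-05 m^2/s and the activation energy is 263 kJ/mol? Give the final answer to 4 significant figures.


D = D0 * exp(-Qd / (R*T))
T = 751.15 K
D = 9.6867e-05 * exp(-263e3 / (8.314 * 751.15))
D = 4.973e-23 m^2/s


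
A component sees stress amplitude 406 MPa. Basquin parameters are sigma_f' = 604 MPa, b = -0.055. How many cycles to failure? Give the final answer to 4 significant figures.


sigma_a = sigma_f' * (2*Nf)^b
2*Nf = (sigma_a / sigma_f')^(1/b)
2*Nf = (406 / 604)^(1/-0.055)
2*Nf = 1369.5
Nf = 684.7 cycles


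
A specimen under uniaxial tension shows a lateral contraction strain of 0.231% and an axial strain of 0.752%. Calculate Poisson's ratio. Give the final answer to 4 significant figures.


nu = -epsilon_lat / epsilon_axial
Lateral strain is contraction (negative), so using magnitudes:
nu = 0.231 / 0.752
nu = 0.3072


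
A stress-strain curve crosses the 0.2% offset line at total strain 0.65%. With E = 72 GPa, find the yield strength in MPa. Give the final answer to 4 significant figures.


Offset strain = 0.002
Elastic strain at yield = total_strain - offset = 6.5e-03 - 0.002 = 4.5e-03
sigma_y = E * elastic_strain = 72000 * 4.5e-03
sigma_y = 324 MPa


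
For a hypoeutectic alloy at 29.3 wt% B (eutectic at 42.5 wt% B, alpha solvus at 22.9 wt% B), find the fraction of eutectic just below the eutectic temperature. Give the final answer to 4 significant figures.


f_primary = (C_e - C0) / (C_e - C_alpha_max)
f_primary = (42.5 - 29.3) / (42.5 - 22.9)
f_primary = 0.673469
f_eutectic = 1 - 0.673469 = 0.3265


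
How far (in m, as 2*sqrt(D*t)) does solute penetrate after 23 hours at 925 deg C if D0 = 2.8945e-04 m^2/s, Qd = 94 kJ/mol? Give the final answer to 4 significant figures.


Step 1: D = D0 * exp(-Qd/(R*T))
T = 1198.15 K
D = 2.8945e-04 * exp(-94e3 / (8.314 * 1198.15)) = 2.30884e-08 m^2/s
Step 2: L = 2*sqrt(D*t)
t = 23 h = 82800 s
L = 2*sqrt(2.30884e-08 * 82800) = 0.08745 m


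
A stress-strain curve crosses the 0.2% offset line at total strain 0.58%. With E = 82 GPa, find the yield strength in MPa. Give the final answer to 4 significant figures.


Offset strain = 0.002
Elastic strain at yield = total_strain - offset = 5.8e-03 - 0.002 = 3.8e-03
sigma_y = E * elastic_strain = 82000 * 3.8e-03
sigma_y = 311.6 MPa


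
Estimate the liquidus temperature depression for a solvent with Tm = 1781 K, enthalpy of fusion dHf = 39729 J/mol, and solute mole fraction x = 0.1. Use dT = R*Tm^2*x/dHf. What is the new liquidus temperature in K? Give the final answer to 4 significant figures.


dT = R*Tm^2*x / dHf
dT = 8.314 * 1781^2 * 0.1 / 39729
dT = 66.3789 K
T_new = 1781 - 66.3789 = 1715 K


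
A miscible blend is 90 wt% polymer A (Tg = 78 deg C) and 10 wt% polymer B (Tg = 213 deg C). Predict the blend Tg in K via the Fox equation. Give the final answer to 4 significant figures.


1/Tg = w1/Tg1 + w2/Tg2 (in Kelvin)
Tg1 = 351.15 K, Tg2 = 486.15 K
1/Tg = 0.9/351.15 + 0.1/486.15
Tg = 361.2 K


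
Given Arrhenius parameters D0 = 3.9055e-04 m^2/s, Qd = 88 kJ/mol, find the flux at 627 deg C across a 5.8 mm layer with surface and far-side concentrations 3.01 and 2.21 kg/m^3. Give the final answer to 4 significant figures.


Step 1: D = D0 * exp(-Qd/(R*T))
T = 627 + 273.15 = 900.15 K
D = 3.9055e-04 * exp(-88e3 / (8.314 * 900.15)) = 3.05461e-09 m^2/s
Step 2: J = D * (C1 - C2) / dx
J = 3.05461e-09 * (3.01 - 2.21) / 5.8e-03
J = 4.213e-07 kg/(m^2*s)


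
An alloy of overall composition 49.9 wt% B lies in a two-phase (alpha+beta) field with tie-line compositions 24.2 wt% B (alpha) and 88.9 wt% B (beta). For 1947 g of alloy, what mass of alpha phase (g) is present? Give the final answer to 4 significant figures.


f_alpha = (C_beta - C0) / (C_beta - C_alpha)
f_alpha = (88.9 - 49.9) / (88.9 - 24.2) = 0.602782
m_alpha = f_alpha * m_total = 0.602782 * 1947 = 1174 g


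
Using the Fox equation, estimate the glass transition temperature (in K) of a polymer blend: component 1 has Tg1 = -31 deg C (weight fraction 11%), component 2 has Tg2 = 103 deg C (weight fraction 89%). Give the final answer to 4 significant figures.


1/Tg = w1/Tg1 + w2/Tg2 (in Kelvin)
Tg1 = 242.15 K, Tg2 = 376.15 K
1/Tg = 0.11/242.15 + 0.89/376.15
Tg = 354.6 K


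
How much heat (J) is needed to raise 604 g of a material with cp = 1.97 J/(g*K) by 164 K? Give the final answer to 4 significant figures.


Q = m * cp * dT
Q = 604 * 1.97 * 164
Q = 195100 J


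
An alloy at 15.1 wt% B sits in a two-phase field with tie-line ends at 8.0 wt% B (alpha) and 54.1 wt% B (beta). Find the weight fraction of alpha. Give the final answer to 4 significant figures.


f_alpha = (C_beta - C0) / (C_beta - C_alpha)
f_alpha = (54.1 - 15.1) / (54.1 - 8.0)
f_alpha = 0.846


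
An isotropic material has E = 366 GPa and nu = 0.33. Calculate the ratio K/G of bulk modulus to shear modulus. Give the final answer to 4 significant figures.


G = E / (2*(1+nu))
G = 366 / (2*(1+0.33)) = 137.594 GPa
K = E / (3*(1-2*nu))
K = 366 / (3*(1-2*0.33)) = 358.824 GPa
K/G = 358.824 / 137.594 = 2.608


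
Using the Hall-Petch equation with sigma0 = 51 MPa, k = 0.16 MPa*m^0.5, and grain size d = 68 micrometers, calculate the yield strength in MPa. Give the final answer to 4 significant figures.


sigma_y = sigma0 + k / sqrt(d)
d = 68 um = 6.8e-05 m
sigma_y = 51 + 0.16 / sqrt(6.8e-05)
sigma_y = 70.4 MPa


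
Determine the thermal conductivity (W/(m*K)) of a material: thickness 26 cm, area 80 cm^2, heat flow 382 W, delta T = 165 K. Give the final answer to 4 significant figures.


k = Q*L / (A*dT)
L = 0.26 m, A = 8e-03 m^2
k = 382 * 0.26 / (8e-03 * 165)
k = 75.24 W/(m*K)


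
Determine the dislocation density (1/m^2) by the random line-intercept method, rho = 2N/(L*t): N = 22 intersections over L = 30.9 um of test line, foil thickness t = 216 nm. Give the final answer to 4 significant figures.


rho = 2N / (L * t)
L = 30.9 um = 3.09e-05 m, t = 216 nm = 2.16e-07 m
rho = 2 * 22 / (3.09e-05 * 2.16e-07)
rho = 6.592e+12 1/m^2


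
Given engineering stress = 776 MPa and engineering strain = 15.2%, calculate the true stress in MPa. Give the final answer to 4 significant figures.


sigma_true = sigma_eng * (1 + epsilon_eng)
sigma_true = 776 * (1 + 0.152)
sigma_true = 894 MPa


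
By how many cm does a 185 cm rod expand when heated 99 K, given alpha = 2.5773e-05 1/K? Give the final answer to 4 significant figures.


dL = L0 * alpha * dT
dL = 185 * 2.5773e-05 * 99
dL = 0.472 cm


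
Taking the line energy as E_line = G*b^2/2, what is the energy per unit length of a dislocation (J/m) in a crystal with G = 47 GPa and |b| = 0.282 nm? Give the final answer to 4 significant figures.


E = G*b^2/2
b = 0.282 nm = 2.82e-10 m
G = 47 GPa = 4.7e+10 Pa
E = 0.5 * 4.7e+10 * (2.82e-10)^2
E = 1.869e-09 J/m


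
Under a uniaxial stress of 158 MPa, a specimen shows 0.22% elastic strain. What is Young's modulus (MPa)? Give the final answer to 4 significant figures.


E = sigma / epsilon
epsilon = 0.22% = 2.2e-03
E = 158 / 2.2e-03
E = 71820 MPa


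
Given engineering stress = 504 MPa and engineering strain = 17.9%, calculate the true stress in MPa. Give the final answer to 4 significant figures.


sigma_true = sigma_eng * (1 + epsilon_eng)
sigma_true = 504 * (1 + 0.179)
sigma_true = 594.2 MPa


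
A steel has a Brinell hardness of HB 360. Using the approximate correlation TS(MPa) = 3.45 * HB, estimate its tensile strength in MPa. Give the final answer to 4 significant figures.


TS (MPa) = 3.45 * HB
TS = 3.45 * 360
TS = 1242 MPa


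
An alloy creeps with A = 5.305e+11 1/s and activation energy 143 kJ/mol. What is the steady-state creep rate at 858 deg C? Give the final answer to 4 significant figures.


rate = A * exp(-Q / (R*T))
T = 858 + 273.15 = 1131.15 K
rate = 5.305e+11 * exp(-143e3 / (8.314 * 1131.15))
rate = 132100 1/s


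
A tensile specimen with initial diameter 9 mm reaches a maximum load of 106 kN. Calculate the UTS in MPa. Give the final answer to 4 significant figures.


A0 = pi*(d/2)^2 = pi*(9/2)^2 = 63.6173 mm^2
UTS = F_max / A0 = 106*1000 / 63.6173
UTS = 1666 MPa


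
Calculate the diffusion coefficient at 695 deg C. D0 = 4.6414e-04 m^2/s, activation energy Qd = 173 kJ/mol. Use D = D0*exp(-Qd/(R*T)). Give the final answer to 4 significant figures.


D = D0 * exp(-Qd / (R*T))
T = 968.15 K
D = 4.6414e-04 * exp(-173e3 / (8.314 * 968.15))
D = 2.15e-13 m^2/s


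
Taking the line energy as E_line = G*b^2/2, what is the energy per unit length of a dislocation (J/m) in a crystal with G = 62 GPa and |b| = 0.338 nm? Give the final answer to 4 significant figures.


E = G*b^2/2
b = 0.338 nm = 3.38e-10 m
G = 62 GPa = 6.2e+10 Pa
E = 0.5 * 6.2e+10 * (3.38e-10)^2
E = 3.542e-09 J/m


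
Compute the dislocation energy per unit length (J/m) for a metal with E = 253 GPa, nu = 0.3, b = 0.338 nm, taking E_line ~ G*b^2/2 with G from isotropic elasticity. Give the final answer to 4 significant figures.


Step 1: G = E / (2*(1+nu))
G = 253 / (2*(1+0.3)) = 97.3077 GPa = 9.73077e+10 Pa
Step 2: E_line = G*b^2/2
b = 0.338 nm = 3.38e-10 m
E_line = 0.5 * 9.73077e+10 * (3.38e-10)^2 = 5.558e-09 J/m


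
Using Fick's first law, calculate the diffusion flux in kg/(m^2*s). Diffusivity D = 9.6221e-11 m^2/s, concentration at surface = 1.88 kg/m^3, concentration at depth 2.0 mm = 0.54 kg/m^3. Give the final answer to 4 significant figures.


J = -D * (dC/dx) = D * (C1 - C2) / dx
J = 9.6221e-11 * (1.88 - 0.54) / 2e-03
J = 6.447e-08 kg/(m^2*s)


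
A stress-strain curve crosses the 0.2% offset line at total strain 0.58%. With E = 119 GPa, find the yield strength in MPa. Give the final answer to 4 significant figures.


Offset strain = 0.002
Elastic strain at yield = total_strain - offset = 5.8e-03 - 0.002 = 3.8e-03
sigma_y = E * elastic_strain = 119000 * 3.8e-03
sigma_y = 452.2 MPa


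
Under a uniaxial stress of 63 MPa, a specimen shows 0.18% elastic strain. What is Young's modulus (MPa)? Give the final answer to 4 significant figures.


E = sigma / epsilon
epsilon = 0.18% = 1.8e-03
E = 63 / 1.8e-03
E = 35000 MPa


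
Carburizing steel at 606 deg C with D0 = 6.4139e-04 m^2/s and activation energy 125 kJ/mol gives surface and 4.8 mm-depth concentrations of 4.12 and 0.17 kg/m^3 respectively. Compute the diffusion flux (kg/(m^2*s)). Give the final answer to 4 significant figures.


Step 1: D = D0 * exp(-Qd/(R*T))
T = 606 + 273.15 = 879.15 K
D = 6.4139e-04 * exp(-125e3 / (8.314 * 879.15)) = 2.39876e-11 m^2/s
Step 2: J = D * (C1 - C2) / dx
J = 2.39876e-11 * (4.12 - 0.17) / 4.8e-03
J = 1.974e-08 kg/(m^2*s)
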